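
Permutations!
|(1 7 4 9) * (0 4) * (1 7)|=4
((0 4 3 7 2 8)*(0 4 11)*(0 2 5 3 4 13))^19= (0 13 8 2 11)(3 7 5)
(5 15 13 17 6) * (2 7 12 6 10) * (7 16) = (2 16 7 12 6 5 15 13 17 10) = [0, 1, 16, 3, 4, 15, 5, 12, 8, 9, 2, 11, 6, 17, 14, 13, 7, 10]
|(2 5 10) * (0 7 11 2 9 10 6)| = 6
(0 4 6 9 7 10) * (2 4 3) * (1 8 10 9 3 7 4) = (0 7 9 4 6 3 2 1 8 10) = [7, 8, 1, 2, 6, 5, 3, 9, 10, 4, 0]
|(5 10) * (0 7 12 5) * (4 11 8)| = 15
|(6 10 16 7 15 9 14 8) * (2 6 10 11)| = |(2 6 11)(7 15 9 14 8 10 16)| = 21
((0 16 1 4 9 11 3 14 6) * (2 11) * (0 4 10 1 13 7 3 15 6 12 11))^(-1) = ((0 16 13 7 3 14 12 11 15 6 4 9 2)(1 10))^(-1) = (0 2 9 4 6 15 11 12 14 3 7 13 16)(1 10)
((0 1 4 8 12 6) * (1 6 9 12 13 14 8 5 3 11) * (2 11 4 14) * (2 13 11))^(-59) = (0 6)(1 14 8 11)(3 4 5)(9 12)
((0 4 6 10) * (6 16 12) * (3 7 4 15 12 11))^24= (0 10 6 12 15)(3 11 16 4 7)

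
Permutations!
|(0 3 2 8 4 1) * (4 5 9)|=8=|(0 3 2 8 5 9 4 1)|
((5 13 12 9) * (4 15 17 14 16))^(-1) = (4 16 14 17 15)(5 9 12 13)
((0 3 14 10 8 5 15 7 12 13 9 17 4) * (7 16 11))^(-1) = ((0 3 14 10 8 5 15 16 11 7 12 13 9 17 4))^(-1) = (0 4 17 9 13 12 7 11 16 15 5 8 10 14 3)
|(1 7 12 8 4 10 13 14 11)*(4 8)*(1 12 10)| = |(1 7 10 13 14 11 12 4)| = 8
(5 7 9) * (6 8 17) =(5 7 9)(6 8 17) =[0, 1, 2, 3, 4, 7, 8, 9, 17, 5, 10, 11, 12, 13, 14, 15, 16, 6]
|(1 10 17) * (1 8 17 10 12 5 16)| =4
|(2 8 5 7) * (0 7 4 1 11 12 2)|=|(0 7)(1 11 12 2 8 5 4)|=14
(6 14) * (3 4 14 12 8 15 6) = (3 4 14)(6 12 8 15) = [0, 1, 2, 4, 14, 5, 12, 7, 15, 9, 10, 11, 8, 13, 3, 6]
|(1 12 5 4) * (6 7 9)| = |(1 12 5 4)(6 7 9)| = 12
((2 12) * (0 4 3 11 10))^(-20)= (12)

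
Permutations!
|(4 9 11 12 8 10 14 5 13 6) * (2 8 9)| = |(2 8 10 14 5 13 6 4)(9 11 12)| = 24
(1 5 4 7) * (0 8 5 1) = (0 8 5 4 7) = [8, 1, 2, 3, 7, 4, 6, 0, 5]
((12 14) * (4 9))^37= ((4 9)(12 14))^37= (4 9)(12 14)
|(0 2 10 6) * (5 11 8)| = |(0 2 10 6)(5 11 8)| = 12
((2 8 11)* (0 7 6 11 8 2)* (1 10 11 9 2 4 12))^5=(0 4)(1 6)(2 11)(7 12)(9 10)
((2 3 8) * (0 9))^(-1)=(0 9)(2 8 3)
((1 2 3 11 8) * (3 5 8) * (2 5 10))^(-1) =(1 8 5)(2 10)(3 11)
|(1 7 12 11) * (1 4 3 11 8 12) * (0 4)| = |(0 4 3 11)(1 7)(8 12)| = 4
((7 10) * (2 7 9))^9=(2 7 10 9)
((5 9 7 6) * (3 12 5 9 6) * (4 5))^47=(3 9 5 12 7 6 4)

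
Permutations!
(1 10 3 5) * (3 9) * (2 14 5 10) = (1 2 14 5)(3 10 9) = [0, 2, 14, 10, 4, 1, 6, 7, 8, 3, 9, 11, 12, 13, 5]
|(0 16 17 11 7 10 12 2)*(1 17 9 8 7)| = 24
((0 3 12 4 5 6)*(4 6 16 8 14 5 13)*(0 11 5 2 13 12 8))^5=(0 13 5 14 6 3 4 16 2 11 8 12)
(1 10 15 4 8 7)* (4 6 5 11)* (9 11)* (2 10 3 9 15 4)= [0, 3, 10, 9, 8, 15, 5, 1, 7, 11, 4, 2, 12, 13, 14, 6]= (1 3 9 11 2 10 4 8 7)(5 15 6)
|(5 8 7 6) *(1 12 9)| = 12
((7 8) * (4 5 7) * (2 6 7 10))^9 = (2 7 4 10 6 8 5) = ((2 6 7 8 4 5 10))^9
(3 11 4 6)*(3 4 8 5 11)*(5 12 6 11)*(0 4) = (0 4 11 8 12 6) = [4, 1, 2, 3, 11, 5, 0, 7, 12, 9, 10, 8, 6]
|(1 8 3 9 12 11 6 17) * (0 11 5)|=10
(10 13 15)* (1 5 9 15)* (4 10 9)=(1 5 4 10 13)(9 15)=[0, 5, 2, 3, 10, 4, 6, 7, 8, 15, 13, 11, 12, 1, 14, 9]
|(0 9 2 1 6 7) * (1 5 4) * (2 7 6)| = |(0 9 7)(1 2 5 4)| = 12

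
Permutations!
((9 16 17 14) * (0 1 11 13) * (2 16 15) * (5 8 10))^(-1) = ((0 1 11 13)(2 16 17 14 9 15)(5 8 10))^(-1) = (0 13 11 1)(2 15 9 14 17 16)(5 10 8)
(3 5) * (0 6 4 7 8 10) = (0 6 4 7 8 10)(3 5) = [6, 1, 2, 5, 7, 3, 4, 8, 10, 9, 0]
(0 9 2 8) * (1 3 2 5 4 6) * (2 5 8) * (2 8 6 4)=(0 9 6 1 3 5 2 8)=[9, 3, 8, 5, 4, 2, 1, 7, 0, 6]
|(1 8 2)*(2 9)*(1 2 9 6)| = 3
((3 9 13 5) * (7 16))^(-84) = (16) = ((3 9 13 5)(7 16))^(-84)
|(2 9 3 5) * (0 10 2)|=6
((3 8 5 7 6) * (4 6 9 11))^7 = (3 6 4 11 9 7 5 8)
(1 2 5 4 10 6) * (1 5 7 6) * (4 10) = (1 2 7 6 5 10) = [0, 2, 7, 3, 4, 10, 5, 6, 8, 9, 1]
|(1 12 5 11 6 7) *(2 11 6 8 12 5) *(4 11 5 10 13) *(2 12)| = |(1 10 13 4 11 8 2 5 6 7)| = 10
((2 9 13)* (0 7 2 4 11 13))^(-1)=((0 7 2 9)(4 11 13))^(-1)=(0 9 2 7)(4 13 11)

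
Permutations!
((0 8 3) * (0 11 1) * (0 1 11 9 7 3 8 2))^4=(11)(3 9 7)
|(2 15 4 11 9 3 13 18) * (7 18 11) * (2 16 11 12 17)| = 12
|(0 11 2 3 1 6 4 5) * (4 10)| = |(0 11 2 3 1 6 10 4 5)| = 9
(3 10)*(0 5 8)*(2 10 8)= (0 5 2 10 3 8)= [5, 1, 10, 8, 4, 2, 6, 7, 0, 9, 3]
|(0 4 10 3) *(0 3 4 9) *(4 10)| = |(10)(0 9)| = 2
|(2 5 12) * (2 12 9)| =|(12)(2 5 9)| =3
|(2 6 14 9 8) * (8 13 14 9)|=|(2 6 9 13 14 8)|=6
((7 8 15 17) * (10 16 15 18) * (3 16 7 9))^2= (3 15 9 16 17)(7 18)(8 10)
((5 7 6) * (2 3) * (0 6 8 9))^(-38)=(0 8 5)(6 9 7)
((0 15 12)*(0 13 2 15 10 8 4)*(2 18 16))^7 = (0 4 8 10)(2 15 12 13 18 16)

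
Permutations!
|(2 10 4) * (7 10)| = 4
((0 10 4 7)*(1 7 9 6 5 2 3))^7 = ((0 10 4 9 6 5 2 3 1 7))^7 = (0 3 6 10 1 5 4 7 2 9)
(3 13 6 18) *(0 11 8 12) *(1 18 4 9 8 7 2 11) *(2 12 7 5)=[1, 18, 11, 13, 9, 2, 4, 12, 7, 8, 10, 5, 0, 6, 14, 15, 16, 17, 3]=(0 1 18 3 13 6 4 9 8 7 12)(2 11 5)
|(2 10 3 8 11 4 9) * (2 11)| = 12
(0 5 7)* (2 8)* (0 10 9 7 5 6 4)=[6, 1, 8, 3, 0, 5, 4, 10, 2, 7, 9]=(0 6 4)(2 8)(7 10 9)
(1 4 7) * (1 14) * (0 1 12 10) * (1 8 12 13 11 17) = (0 8 12 10)(1 4 7 14 13 11 17) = [8, 4, 2, 3, 7, 5, 6, 14, 12, 9, 0, 17, 10, 11, 13, 15, 16, 1]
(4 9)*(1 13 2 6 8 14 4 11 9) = (1 13 2 6 8 14 4)(9 11) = [0, 13, 6, 3, 1, 5, 8, 7, 14, 11, 10, 9, 12, 2, 4]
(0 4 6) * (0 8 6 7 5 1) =(0 4 7 5 1)(6 8) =[4, 0, 2, 3, 7, 1, 8, 5, 6]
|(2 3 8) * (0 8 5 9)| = 6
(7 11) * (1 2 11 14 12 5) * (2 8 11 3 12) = [0, 8, 3, 12, 4, 1, 6, 14, 11, 9, 10, 7, 5, 13, 2] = (1 8 11 7 14 2 3 12 5)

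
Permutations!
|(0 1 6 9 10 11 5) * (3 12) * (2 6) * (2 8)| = 18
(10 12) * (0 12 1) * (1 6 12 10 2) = [10, 0, 1, 3, 4, 5, 12, 7, 8, 9, 6, 11, 2] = (0 10 6 12 2 1)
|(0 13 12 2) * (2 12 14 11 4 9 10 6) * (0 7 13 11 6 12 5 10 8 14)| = 30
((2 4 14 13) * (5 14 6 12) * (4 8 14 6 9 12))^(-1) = ((2 8 14 13)(4 9 12 5 6))^(-1) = (2 13 14 8)(4 6 5 12 9)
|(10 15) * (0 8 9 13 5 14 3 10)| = 9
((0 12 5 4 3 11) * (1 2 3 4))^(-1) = (0 11 3 2 1 5 12)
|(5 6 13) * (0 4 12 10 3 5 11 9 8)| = 11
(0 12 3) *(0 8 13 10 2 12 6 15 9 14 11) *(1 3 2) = [6, 3, 12, 8, 4, 5, 15, 7, 13, 14, 1, 0, 2, 10, 11, 9] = (0 6 15 9 14 11)(1 3 8 13 10)(2 12)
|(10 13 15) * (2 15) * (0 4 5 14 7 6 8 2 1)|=12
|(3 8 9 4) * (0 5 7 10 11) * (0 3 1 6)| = |(0 5 7 10 11 3 8 9 4 1 6)| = 11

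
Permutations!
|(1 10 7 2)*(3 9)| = 4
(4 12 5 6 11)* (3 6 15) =(3 6 11 4 12 5 15) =[0, 1, 2, 6, 12, 15, 11, 7, 8, 9, 10, 4, 5, 13, 14, 3]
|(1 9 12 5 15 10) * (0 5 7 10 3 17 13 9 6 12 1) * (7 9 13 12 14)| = 12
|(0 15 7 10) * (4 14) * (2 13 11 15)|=|(0 2 13 11 15 7 10)(4 14)|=14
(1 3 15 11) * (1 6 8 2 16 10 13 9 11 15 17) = (1 3 17)(2 16 10 13 9 11 6 8) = [0, 3, 16, 17, 4, 5, 8, 7, 2, 11, 13, 6, 12, 9, 14, 15, 10, 1]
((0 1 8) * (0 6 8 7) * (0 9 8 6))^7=((0 1 7 9 8))^7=(0 7 8 1 9)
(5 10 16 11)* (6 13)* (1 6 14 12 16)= [0, 6, 2, 3, 4, 10, 13, 7, 8, 9, 1, 5, 16, 14, 12, 15, 11]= (1 6 13 14 12 16 11 5 10)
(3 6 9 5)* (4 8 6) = (3 4 8 6 9 5) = [0, 1, 2, 4, 8, 3, 9, 7, 6, 5]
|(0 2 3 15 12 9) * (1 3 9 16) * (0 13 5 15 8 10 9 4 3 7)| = 14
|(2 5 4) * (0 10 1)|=|(0 10 1)(2 5 4)|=3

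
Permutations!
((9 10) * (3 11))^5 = (3 11)(9 10)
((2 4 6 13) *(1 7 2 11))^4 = (1 6 7 13 2 11 4)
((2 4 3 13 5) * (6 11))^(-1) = (2 5 13 3 4)(6 11)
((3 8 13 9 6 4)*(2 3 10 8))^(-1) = (2 3)(4 6 9 13 8 10)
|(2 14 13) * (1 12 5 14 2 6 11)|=|(1 12 5 14 13 6 11)|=7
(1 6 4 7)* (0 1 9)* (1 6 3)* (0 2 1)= [6, 3, 1, 0, 7, 5, 4, 9, 8, 2]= (0 6 4 7 9 2 1 3)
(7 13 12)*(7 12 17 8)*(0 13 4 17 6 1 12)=(0 13 6 1 12)(4 17 8 7)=[13, 12, 2, 3, 17, 5, 1, 4, 7, 9, 10, 11, 0, 6, 14, 15, 16, 8]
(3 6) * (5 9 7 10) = [0, 1, 2, 6, 4, 9, 3, 10, 8, 7, 5] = (3 6)(5 9 7 10)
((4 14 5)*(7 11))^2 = (4 5 14)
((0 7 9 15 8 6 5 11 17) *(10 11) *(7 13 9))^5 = ((0 13 9 15 8 6 5 10 11 17))^5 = (0 6)(5 13)(8 17)(9 10)(11 15)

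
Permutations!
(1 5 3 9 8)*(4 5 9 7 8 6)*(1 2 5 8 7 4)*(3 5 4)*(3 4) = (1 9 6)(2 3 4 8) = [0, 9, 3, 4, 8, 5, 1, 7, 2, 6]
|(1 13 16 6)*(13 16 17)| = 6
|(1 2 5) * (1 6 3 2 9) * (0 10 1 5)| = |(0 10 1 9 5 6 3 2)| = 8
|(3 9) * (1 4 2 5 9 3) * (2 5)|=4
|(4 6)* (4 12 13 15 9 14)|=|(4 6 12 13 15 9 14)|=7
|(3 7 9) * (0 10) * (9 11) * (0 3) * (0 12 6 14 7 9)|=9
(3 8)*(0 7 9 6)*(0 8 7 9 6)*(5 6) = (0 9)(3 7 5 6 8) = [9, 1, 2, 7, 4, 6, 8, 5, 3, 0]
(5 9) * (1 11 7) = [0, 11, 2, 3, 4, 9, 6, 1, 8, 5, 10, 7] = (1 11 7)(5 9)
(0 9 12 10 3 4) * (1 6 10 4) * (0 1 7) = (0 9 12 4 1 6 10 3 7) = [9, 6, 2, 7, 1, 5, 10, 0, 8, 12, 3, 11, 4]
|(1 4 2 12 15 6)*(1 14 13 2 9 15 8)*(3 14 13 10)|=|(1 4 9 15 6 13 2 12 8)(3 14 10)|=9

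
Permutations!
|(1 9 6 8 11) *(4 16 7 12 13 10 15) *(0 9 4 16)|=|(0 9 6 8 11 1 4)(7 12 13 10 15 16)|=42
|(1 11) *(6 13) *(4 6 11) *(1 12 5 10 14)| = 9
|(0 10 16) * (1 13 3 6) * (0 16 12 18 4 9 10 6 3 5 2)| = 30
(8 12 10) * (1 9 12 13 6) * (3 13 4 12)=(1 9 3 13 6)(4 12 10 8)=[0, 9, 2, 13, 12, 5, 1, 7, 4, 3, 8, 11, 10, 6]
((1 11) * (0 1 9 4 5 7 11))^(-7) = (0 1)(4 11 5 9 7)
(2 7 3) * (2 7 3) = (2 3 7) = [0, 1, 3, 7, 4, 5, 6, 2]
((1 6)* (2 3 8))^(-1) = (1 6)(2 8 3)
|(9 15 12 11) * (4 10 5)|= 12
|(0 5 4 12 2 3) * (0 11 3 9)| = 6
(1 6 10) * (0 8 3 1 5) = (0 8 3 1 6 10 5) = [8, 6, 2, 1, 4, 0, 10, 7, 3, 9, 5]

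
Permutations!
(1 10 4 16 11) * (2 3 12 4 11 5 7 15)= [0, 10, 3, 12, 16, 7, 6, 15, 8, 9, 11, 1, 4, 13, 14, 2, 5]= (1 10 11)(2 3 12 4 16 5 7 15)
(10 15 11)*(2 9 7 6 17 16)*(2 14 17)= (2 9 7 6)(10 15 11)(14 17 16)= [0, 1, 9, 3, 4, 5, 2, 6, 8, 7, 15, 10, 12, 13, 17, 11, 14, 16]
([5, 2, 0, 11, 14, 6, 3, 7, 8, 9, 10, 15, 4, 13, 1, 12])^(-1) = (0 2 1 14 4 12 15 11 3 6 5)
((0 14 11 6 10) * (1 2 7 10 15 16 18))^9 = (0 7 1 16 6 14 10 2 18 15 11)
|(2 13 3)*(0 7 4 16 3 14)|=8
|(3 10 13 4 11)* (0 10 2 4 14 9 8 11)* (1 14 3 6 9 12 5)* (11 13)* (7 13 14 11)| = |(0 10 7 13 3 2 4)(1 11 6 9 8 14 12 5)| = 56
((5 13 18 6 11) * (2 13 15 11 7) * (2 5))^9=((2 13 18 6 7 5 15 11))^9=(2 13 18 6 7 5 15 11)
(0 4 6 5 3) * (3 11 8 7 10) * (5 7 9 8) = [4, 1, 2, 0, 6, 11, 7, 10, 9, 8, 3, 5] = (0 4 6 7 10 3)(5 11)(8 9)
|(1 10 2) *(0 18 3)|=3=|(0 18 3)(1 10 2)|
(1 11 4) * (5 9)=(1 11 4)(5 9)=[0, 11, 2, 3, 1, 9, 6, 7, 8, 5, 10, 4]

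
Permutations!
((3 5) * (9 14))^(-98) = (14)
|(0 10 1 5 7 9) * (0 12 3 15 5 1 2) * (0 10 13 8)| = 6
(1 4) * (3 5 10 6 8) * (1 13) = (1 4 13)(3 5 10 6 8) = [0, 4, 2, 5, 13, 10, 8, 7, 3, 9, 6, 11, 12, 1]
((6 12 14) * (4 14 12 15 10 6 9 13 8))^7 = ((4 14 9 13 8)(6 15 10))^7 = (4 9 8 14 13)(6 15 10)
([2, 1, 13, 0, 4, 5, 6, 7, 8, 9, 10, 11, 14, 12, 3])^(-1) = (0 3 14 12 13 2)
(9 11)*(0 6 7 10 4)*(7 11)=[6, 1, 2, 3, 0, 5, 11, 10, 8, 7, 4, 9]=(0 6 11 9 7 10 4)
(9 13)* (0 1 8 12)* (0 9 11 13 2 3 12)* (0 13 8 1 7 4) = (0 7 4)(2 3 12 9)(8 13 11) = [7, 1, 3, 12, 0, 5, 6, 4, 13, 2, 10, 8, 9, 11]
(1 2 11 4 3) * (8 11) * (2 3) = (1 3)(2 8 11 4) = [0, 3, 8, 1, 2, 5, 6, 7, 11, 9, 10, 4]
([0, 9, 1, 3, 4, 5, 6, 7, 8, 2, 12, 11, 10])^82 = (12)(1 9 2)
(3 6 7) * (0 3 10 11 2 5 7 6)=(0 3)(2 5 7 10 11)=[3, 1, 5, 0, 4, 7, 6, 10, 8, 9, 11, 2]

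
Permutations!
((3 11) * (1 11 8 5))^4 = ((1 11 3 8 5))^4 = (1 5 8 3 11)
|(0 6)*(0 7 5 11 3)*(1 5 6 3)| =6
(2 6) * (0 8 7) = (0 8 7)(2 6) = [8, 1, 6, 3, 4, 5, 2, 0, 7]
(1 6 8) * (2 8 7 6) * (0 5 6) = (0 5 6 7)(1 2 8) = [5, 2, 8, 3, 4, 6, 7, 0, 1]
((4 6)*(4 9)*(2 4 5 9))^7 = (2 4 6)(5 9)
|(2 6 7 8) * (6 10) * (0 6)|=|(0 6 7 8 2 10)|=6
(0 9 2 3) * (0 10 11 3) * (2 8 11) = (0 9 8 11 3 10 2) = [9, 1, 0, 10, 4, 5, 6, 7, 11, 8, 2, 3]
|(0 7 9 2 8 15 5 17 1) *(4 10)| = 18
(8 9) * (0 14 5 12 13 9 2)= (0 14 5 12 13 9 8 2)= [14, 1, 0, 3, 4, 12, 6, 7, 2, 8, 10, 11, 13, 9, 5]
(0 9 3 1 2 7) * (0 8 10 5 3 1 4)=(0 9 1 2 7 8 10 5 3 4)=[9, 2, 7, 4, 0, 3, 6, 8, 10, 1, 5]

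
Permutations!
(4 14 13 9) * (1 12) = (1 12)(4 14 13 9) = [0, 12, 2, 3, 14, 5, 6, 7, 8, 4, 10, 11, 1, 9, 13]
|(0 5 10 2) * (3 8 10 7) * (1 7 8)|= 15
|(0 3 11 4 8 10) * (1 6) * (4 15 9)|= |(0 3 11 15 9 4 8 10)(1 6)|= 8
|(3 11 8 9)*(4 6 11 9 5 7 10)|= |(3 9)(4 6 11 8 5 7 10)|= 14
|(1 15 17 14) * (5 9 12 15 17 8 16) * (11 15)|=|(1 17 14)(5 9 12 11 15 8 16)|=21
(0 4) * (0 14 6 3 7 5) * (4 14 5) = (0 14 6 3 7 4 5) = [14, 1, 2, 7, 5, 0, 3, 4, 8, 9, 10, 11, 12, 13, 6]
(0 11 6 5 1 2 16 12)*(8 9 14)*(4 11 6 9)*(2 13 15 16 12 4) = (0 6 5 1 13 15 16 4 11 9 14 8 2 12) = [6, 13, 12, 3, 11, 1, 5, 7, 2, 14, 10, 9, 0, 15, 8, 16, 4]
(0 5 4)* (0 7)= (0 5 4 7)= [5, 1, 2, 3, 7, 4, 6, 0]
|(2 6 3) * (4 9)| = 6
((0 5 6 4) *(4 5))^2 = ((0 4)(5 6))^2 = (6)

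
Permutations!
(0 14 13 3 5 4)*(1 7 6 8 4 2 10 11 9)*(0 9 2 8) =(0 14 13 3 5 8 4 9 1 7 6)(2 10 11) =[14, 7, 10, 5, 9, 8, 0, 6, 4, 1, 11, 2, 12, 3, 13]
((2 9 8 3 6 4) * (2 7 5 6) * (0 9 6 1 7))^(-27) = ((0 9 8 3 2 6 4)(1 7 5))^(-27) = (0 9 8 3 2 6 4)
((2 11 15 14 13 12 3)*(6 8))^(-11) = ((2 11 15 14 13 12 3)(6 8))^(-11) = (2 14 3 15 12 11 13)(6 8)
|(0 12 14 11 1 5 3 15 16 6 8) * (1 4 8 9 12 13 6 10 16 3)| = |(0 13 6 9 12 14 11 4 8)(1 5)(3 15)(10 16)| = 18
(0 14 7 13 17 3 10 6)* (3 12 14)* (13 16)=[3, 1, 2, 10, 4, 5, 0, 16, 8, 9, 6, 11, 14, 17, 7, 15, 13, 12]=(0 3 10 6)(7 16 13 17 12 14)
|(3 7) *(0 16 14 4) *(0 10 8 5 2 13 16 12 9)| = |(0 12 9)(2 13 16 14 4 10 8 5)(3 7)| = 24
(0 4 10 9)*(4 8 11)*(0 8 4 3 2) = [4, 1, 0, 2, 10, 5, 6, 7, 11, 8, 9, 3] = (0 4 10 9 8 11 3 2)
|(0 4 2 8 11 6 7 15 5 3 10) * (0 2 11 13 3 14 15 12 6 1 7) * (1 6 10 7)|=|(0 4 11 6)(2 8 13 3 7 12 10)(5 14 15)|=84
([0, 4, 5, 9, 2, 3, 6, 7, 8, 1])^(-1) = (1 9 3 5 2 4)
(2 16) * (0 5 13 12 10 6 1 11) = (0 5 13 12 10 6 1 11)(2 16) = [5, 11, 16, 3, 4, 13, 1, 7, 8, 9, 6, 0, 10, 12, 14, 15, 2]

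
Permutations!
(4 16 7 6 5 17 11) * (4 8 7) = (4 16)(5 17 11 8 7 6) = [0, 1, 2, 3, 16, 17, 5, 6, 7, 9, 10, 8, 12, 13, 14, 15, 4, 11]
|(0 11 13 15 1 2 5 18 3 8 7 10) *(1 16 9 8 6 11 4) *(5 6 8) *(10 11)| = 30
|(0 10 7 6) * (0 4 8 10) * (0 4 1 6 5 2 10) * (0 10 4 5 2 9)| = |(0 5 9)(1 6)(2 4 8 10 7)| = 30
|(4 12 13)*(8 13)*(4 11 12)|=|(8 13 11 12)|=4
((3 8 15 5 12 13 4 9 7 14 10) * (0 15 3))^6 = (0 9 5 14 13)(4 15 7 12 10)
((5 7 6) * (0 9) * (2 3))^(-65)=((0 9)(2 3)(5 7 6))^(-65)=(0 9)(2 3)(5 7 6)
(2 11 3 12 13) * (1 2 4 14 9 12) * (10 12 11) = (1 2 10 12 13 4 14 9 11 3) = [0, 2, 10, 1, 14, 5, 6, 7, 8, 11, 12, 3, 13, 4, 9]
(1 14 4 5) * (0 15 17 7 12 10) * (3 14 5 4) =(0 15 17 7 12 10)(1 5)(3 14) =[15, 5, 2, 14, 4, 1, 6, 12, 8, 9, 0, 11, 10, 13, 3, 17, 16, 7]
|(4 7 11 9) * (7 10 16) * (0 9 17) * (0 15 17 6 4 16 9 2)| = 14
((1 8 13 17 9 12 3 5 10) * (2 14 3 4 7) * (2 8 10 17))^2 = ((1 10)(2 14 3 5 17 9 12 4 7 8 13))^2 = (2 3 17 12 7 13 14 5 9 4 8)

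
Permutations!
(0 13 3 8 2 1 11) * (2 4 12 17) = (0 13 3 8 4 12 17 2 1 11) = [13, 11, 1, 8, 12, 5, 6, 7, 4, 9, 10, 0, 17, 3, 14, 15, 16, 2]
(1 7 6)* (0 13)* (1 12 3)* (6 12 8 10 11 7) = (0 13)(1 6 8 10 11 7 12 3) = [13, 6, 2, 1, 4, 5, 8, 12, 10, 9, 11, 7, 3, 0]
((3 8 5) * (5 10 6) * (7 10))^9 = (3 10)(5 7)(6 8)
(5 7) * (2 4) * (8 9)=[0, 1, 4, 3, 2, 7, 6, 5, 9, 8]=(2 4)(5 7)(8 9)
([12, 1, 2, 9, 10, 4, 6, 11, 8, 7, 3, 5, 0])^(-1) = [12, 1, 2, 10, 5, 11, 6, 9, 8, 3, 4, 7, 0]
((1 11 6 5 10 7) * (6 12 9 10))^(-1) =((1 11 12 9 10 7)(5 6))^(-1) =(1 7 10 9 12 11)(5 6)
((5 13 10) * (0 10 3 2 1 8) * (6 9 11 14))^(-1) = ((0 10 5 13 3 2 1 8)(6 9 11 14))^(-1) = (0 8 1 2 3 13 5 10)(6 14 11 9)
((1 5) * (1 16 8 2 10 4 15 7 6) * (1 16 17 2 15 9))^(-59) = (1 10 5 4 17 9 2)(6 16 8 15 7)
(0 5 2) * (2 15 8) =(0 5 15 8 2) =[5, 1, 0, 3, 4, 15, 6, 7, 2, 9, 10, 11, 12, 13, 14, 8]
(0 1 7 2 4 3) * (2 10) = (0 1 7 10 2 4 3) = [1, 7, 4, 0, 3, 5, 6, 10, 8, 9, 2]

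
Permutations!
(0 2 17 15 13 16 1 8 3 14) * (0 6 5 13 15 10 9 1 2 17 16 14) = (0 17 10 9 1 8 3)(2 16)(5 13 14 6) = [17, 8, 16, 0, 4, 13, 5, 7, 3, 1, 9, 11, 12, 14, 6, 15, 2, 10]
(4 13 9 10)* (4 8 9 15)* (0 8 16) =[8, 1, 2, 3, 13, 5, 6, 7, 9, 10, 16, 11, 12, 15, 14, 4, 0] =(0 8 9 10 16)(4 13 15)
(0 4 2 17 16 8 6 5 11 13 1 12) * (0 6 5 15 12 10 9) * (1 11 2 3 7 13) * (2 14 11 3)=(0 4 2 17 16 8 5 14 11 1 10 9)(3 7 13)(6 15 12)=[4, 10, 17, 7, 2, 14, 15, 13, 5, 0, 9, 1, 6, 3, 11, 12, 8, 16]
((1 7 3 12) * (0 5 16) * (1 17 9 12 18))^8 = ((0 5 16)(1 7 3 18)(9 12 17))^8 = (18)(0 16 5)(9 17 12)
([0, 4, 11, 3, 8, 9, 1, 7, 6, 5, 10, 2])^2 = [0, 8, 2, 3, 6, 5, 4, 7, 1, 9, 10, 11]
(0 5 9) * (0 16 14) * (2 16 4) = (0 5 9 4 2 16 14) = [5, 1, 16, 3, 2, 9, 6, 7, 8, 4, 10, 11, 12, 13, 0, 15, 14]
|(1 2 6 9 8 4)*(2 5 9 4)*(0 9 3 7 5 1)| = 6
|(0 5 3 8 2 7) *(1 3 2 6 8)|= 4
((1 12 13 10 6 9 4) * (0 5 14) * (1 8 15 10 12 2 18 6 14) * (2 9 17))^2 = ((0 5 1 9 4 8 15 10 14)(2 18 6 17)(12 13))^2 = (0 1 4 15 14 5 9 8 10)(2 6)(17 18)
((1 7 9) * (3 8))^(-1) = ((1 7 9)(3 8))^(-1) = (1 9 7)(3 8)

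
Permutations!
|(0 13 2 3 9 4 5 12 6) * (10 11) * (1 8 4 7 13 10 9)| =14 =|(0 10 11 9 7 13 2 3 1 8 4 5 12 6)|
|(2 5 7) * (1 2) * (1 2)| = 3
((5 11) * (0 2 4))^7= ((0 2 4)(5 11))^7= (0 2 4)(5 11)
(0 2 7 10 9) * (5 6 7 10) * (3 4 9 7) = (0 2 10 7 5 6 3 4 9) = [2, 1, 10, 4, 9, 6, 3, 5, 8, 0, 7]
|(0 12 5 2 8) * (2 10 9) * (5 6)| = 8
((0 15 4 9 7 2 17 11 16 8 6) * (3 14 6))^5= ((0 15 4 9 7 2 17 11 16 8 3 14 6))^5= (0 2 3 4 11 6 7 8 15 17 14 9 16)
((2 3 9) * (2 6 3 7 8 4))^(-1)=((2 7 8 4)(3 9 6))^(-1)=(2 4 8 7)(3 6 9)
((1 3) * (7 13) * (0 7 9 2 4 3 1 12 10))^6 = (0 3 9)(2 7 12)(4 13 10)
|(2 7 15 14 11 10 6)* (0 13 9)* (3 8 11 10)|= |(0 13 9)(2 7 15 14 10 6)(3 8 11)|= 6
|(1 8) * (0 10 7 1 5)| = |(0 10 7 1 8 5)| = 6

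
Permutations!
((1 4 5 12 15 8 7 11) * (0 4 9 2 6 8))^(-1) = (0 15 12 5 4)(1 11 7 8 6 2 9)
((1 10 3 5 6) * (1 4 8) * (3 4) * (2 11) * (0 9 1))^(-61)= (0 8 4 10 1 9)(2 11)(3 6 5)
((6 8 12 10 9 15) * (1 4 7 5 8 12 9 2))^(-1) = ((1 4 7 5 8 9 15 6 12 10 2))^(-1) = (1 2 10 12 6 15 9 8 5 7 4)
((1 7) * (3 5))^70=((1 7)(3 5))^70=(7)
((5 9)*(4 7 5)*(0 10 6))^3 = ((0 10 6)(4 7 5 9))^3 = (10)(4 9 5 7)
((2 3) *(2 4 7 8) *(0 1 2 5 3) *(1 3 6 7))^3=(0 1 3 2 4)(5 8 7 6)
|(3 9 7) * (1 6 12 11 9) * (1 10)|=|(1 6 12 11 9 7 3 10)|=8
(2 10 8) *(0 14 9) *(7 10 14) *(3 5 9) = (0 7 10 8 2 14 3 5 9) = [7, 1, 14, 5, 4, 9, 6, 10, 2, 0, 8, 11, 12, 13, 3]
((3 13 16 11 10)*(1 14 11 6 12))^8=(1 12 6 16 13 3 10 11 14)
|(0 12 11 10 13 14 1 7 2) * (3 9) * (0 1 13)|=12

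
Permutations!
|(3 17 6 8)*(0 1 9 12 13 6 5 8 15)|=28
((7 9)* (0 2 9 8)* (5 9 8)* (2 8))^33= (9)(0 8)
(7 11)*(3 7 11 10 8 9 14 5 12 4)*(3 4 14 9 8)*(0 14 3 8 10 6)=(0 14 5 12 3 7 6)(8 10)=[14, 1, 2, 7, 4, 12, 0, 6, 10, 9, 8, 11, 3, 13, 5]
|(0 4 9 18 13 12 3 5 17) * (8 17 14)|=|(0 4 9 18 13 12 3 5 14 8 17)|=11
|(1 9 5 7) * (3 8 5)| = 6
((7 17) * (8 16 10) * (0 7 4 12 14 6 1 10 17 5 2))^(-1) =(0 2 5 7)(1 6 14 12 4 17 16 8 10)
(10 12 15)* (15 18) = (10 12 18 15) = [0, 1, 2, 3, 4, 5, 6, 7, 8, 9, 12, 11, 18, 13, 14, 10, 16, 17, 15]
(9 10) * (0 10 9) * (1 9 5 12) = (0 10)(1 9 5 12) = [10, 9, 2, 3, 4, 12, 6, 7, 8, 5, 0, 11, 1]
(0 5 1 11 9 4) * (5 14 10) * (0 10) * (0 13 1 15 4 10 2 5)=(0 14 13 1 11 9 10)(2 5 15 4)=[14, 11, 5, 3, 2, 15, 6, 7, 8, 10, 0, 9, 12, 1, 13, 4]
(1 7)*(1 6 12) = (1 7 6 12) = [0, 7, 2, 3, 4, 5, 12, 6, 8, 9, 10, 11, 1]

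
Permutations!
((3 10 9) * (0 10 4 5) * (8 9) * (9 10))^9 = (0 5 4 3 9)(8 10)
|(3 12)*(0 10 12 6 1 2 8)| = |(0 10 12 3 6 1 2 8)| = 8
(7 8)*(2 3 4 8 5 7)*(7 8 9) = (2 3 4 9 7 5 8) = [0, 1, 3, 4, 9, 8, 6, 5, 2, 7]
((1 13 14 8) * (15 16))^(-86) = ((1 13 14 8)(15 16))^(-86) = (16)(1 14)(8 13)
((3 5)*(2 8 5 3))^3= (8)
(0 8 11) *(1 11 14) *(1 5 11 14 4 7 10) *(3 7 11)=[8, 14, 2, 7, 11, 3, 6, 10, 4, 9, 1, 0, 12, 13, 5]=(0 8 4 11)(1 14 5 3 7 10)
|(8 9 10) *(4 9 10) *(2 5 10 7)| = |(2 5 10 8 7)(4 9)| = 10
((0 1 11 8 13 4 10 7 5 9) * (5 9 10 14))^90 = (0 11 13 14 10 9 1 8 4 5 7)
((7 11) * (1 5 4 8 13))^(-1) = ((1 5 4 8 13)(7 11))^(-1) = (1 13 8 4 5)(7 11)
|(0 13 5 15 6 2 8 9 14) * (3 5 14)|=|(0 13 14)(2 8 9 3 5 15 6)|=21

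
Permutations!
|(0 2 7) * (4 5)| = |(0 2 7)(4 5)| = 6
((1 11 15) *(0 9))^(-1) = (0 9)(1 15 11)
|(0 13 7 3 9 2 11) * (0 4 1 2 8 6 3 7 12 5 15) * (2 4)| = 20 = |(0 13 12 5 15)(1 4)(2 11)(3 9 8 6)|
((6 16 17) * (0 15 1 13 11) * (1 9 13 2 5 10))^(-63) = (17)(0 9 11 15 13)(1 2 5 10)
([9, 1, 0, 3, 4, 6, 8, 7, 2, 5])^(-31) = (0 2 8 6 5 9)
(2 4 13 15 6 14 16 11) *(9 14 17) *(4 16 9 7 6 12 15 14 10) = (2 16 11)(4 13 14 9 10)(6 17 7)(12 15) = [0, 1, 16, 3, 13, 5, 17, 6, 8, 10, 4, 2, 15, 14, 9, 12, 11, 7]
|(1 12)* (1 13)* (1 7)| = |(1 12 13 7)| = 4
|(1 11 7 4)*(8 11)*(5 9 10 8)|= |(1 5 9 10 8 11 7 4)|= 8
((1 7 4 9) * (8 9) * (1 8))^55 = (1 7 4)(8 9)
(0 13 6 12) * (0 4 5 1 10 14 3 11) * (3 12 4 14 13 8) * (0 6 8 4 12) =(0 4 5 1 10 13 8 3 11 6 12 14) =[4, 10, 2, 11, 5, 1, 12, 7, 3, 9, 13, 6, 14, 8, 0]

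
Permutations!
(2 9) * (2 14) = (2 9 14) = [0, 1, 9, 3, 4, 5, 6, 7, 8, 14, 10, 11, 12, 13, 2]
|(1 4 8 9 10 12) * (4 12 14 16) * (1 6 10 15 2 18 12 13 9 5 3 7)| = 16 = |(1 13 9 15 2 18 12 6 10 14 16 4 8 5 3 7)|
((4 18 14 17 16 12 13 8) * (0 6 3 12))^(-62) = (0 13 14 6 8 17 3 4 16 12 18)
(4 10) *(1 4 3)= (1 4 10 3)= [0, 4, 2, 1, 10, 5, 6, 7, 8, 9, 3]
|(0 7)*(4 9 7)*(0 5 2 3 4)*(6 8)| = 6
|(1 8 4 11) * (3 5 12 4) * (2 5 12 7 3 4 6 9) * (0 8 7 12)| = 35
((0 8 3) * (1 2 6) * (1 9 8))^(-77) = (9) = ((0 1 2 6 9 8 3))^(-77)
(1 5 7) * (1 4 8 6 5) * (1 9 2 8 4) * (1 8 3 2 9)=(9)(2 3)(5 7 8 6)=[0, 1, 3, 2, 4, 7, 5, 8, 6, 9]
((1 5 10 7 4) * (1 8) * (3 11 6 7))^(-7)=(1 10 11 7 8 5 3 6 4)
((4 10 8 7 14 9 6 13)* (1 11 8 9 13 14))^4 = (4 14 9)(6 10 13)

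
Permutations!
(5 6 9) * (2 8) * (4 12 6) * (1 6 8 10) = [0, 6, 10, 3, 12, 4, 9, 7, 2, 5, 1, 11, 8] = (1 6 9 5 4 12 8 2 10)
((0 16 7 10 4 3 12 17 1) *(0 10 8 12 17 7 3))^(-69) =(0 16 3 17 1 10 4)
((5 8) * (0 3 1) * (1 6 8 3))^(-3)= (0 1)(3 6 8 5)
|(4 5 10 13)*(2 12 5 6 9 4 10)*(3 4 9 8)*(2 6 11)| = |(2 12 5 6 8 3 4 11)(10 13)| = 8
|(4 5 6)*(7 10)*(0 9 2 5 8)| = 14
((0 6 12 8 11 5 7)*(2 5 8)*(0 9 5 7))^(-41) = ((0 6 12 2 7 9 5)(8 11))^(-41) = (0 6 12 2 7 9 5)(8 11)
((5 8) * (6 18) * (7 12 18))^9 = (5 8)(6 7 12 18)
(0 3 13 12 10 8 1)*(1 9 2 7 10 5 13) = (0 3 1)(2 7 10 8 9)(5 13 12) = [3, 0, 7, 1, 4, 13, 6, 10, 9, 2, 8, 11, 5, 12]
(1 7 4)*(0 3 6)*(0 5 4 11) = [3, 7, 2, 6, 1, 4, 5, 11, 8, 9, 10, 0] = (0 3 6 5 4 1 7 11)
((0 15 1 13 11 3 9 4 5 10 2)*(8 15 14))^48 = ((0 14 8 15 1 13 11 3 9 4 5 10 2))^48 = (0 4 13 14 5 11 8 10 3 15 2 9 1)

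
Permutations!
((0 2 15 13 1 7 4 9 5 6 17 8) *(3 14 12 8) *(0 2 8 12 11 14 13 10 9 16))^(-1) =((0 8 2 15 10 9 5 6 17 3 13 1 7 4 16)(11 14))^(-1) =(0 16 4 7 1 13 3 17 6 5 9 10 15 2 8)(11 14)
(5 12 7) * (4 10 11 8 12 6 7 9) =(4 10 11 8 12 9)(5 6 7) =[0, 1, 2, 3, 10, 6, 7, 5, 12, 4, 11, 8, 9]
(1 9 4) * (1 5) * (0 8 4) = (0 8 4 5 1 9) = [8, 9, 2, 3, 5, 1, 6, 7, 4, 0]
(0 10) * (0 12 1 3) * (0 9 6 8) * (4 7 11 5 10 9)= (0 9 6 8)(1 3 4 7 11 5 10 12)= [9, 3, 2, 4, 7, 10, 8, 11, 0, 6, 12, 5, 1]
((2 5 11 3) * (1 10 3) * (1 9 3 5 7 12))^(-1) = ((1 10 5 11 9 3 2 7 12))^(-1) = (1 12 7 2 3 9 11 5 10)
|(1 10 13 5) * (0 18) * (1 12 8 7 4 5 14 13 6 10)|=|(0 18)(4 5 12 8 7)(6 10)(13 14)|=10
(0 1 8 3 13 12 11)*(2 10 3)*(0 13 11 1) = (1 8 2 10 3 11 13 12) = [0, 8, 10, 11, 4, 5, 6, 7, 2, 9, 3, 13, 1, 12]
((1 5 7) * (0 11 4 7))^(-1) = (0 5 1 7 4 11)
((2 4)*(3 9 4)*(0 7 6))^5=(0 6 7)(2 3 9 4)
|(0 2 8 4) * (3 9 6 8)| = |(0 2 3 9 6 8 4)| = 7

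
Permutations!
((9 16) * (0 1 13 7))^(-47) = (0 1 13 7)(9 16)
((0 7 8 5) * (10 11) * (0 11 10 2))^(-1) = (0 2 11 5 8 7)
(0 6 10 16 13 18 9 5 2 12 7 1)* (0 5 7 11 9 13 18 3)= (0 6 10 16 18 13 3)(1 5 2 12 11 9 7)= [6, 5, 12, 0, 4, 2, 10, 1, 8, 7, 16, 9, 11, 3, 14, 15, 18, 17, 13]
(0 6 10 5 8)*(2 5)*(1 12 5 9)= (0 6 10 2 9 1 12 5 8)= [6, 12, 9, 3, 4, 8, 10, 7, 0, 1, 2, 11, 5]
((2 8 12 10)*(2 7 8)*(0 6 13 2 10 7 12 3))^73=(0 6 13 2 10 12 7 8 3)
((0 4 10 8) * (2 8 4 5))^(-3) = ((0 5 2 8)(4 10))^(-3) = (0 5 2 8)(4 10)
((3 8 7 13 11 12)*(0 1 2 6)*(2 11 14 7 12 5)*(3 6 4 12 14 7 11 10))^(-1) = (0 6 12 4 2 5 11 14 8 3 10 1)(7 13)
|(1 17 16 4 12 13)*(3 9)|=|(1 17 16 4 12 13)(3 9)|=6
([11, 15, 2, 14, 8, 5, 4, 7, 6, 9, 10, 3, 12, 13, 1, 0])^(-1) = (0 15 1 14 3 11)(4 6 8)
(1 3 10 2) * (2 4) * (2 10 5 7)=(1 3 5 7 2)(4 10)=[0, 3, 1, 5, 10, 7, 6, 2, 8, 9, 4]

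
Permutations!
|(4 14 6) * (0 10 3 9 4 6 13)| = |(0 10 3 9 4 14 13)| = 7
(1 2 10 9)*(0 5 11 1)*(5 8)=[8, 2, 10, 3, 4, 11, 6, 7, 5, 0, 9, 1]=(0 8 5 11 1 2 10 9)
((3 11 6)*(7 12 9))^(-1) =((3 11 6)(7 12 9))^(-1) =(3 6 11)(7 9 12)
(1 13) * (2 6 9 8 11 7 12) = (1 13)(2 6 9 8 11 7 12) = [0, 13, 6, 3, 4, 5, 9, 12, 11, 8, 10, 7, 2, 1]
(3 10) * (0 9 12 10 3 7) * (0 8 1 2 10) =[9, 2, 10, 3, 4, 5, 6, 8, 1, 12, 7, 11, 0] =(0 9 12)(1 2 10 7 8)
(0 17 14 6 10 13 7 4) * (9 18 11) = (0 17 14 6 10 13 7 4)(9 18 11) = [17, 1, 2, 3, 0, 5, 10, 4, 8, 18, 13, 9, 12, 7, 6, 15, 16, 14, 11]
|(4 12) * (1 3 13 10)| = 4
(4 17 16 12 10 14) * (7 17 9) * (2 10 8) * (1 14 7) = (1 14 4 9)(2 10 7 17 16 12 8) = [0, 14, 10, 3, 9, 5, 6, 17, 2, 1, 7, 11, 8, 13, 4, 15, 12, 16]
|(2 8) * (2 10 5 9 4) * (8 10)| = 5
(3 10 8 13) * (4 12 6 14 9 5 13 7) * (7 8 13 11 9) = (3 10 13)(4 12 6 14 7)(5 11 9) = [0, 1, 2, 10, 12, 11, 14, 4, 8, 5, 13, 9, 6, 3, 7]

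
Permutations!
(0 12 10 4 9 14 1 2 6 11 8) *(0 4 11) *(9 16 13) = [12, 2, 6, 3, 16, 5, 0, 7, 4, 14, 11, 8, 10, 9, 1, 15, 13] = (0 12 10 11 8 4 16 13 9 14 1 2 6)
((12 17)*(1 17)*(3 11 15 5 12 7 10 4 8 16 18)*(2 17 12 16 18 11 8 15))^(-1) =((1 12)(2 17 7 10 4 15 5 16 11)(3 8 18))^(-1) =(1 12)(2 11 16 5 15 4 10 7 17)(3 18 8)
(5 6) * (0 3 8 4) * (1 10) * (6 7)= (0 3 8 4)(1 10)(5 7 6)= [3, 10, 2, 8, 0, 7, 5, 6, 4, 9, 1]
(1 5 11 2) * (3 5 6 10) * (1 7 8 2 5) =(1 6 10 3)(2 7 8)(5 11) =[0, 6, 7, 1, 4, 11, 10, 8, 2, 9, 3, 5]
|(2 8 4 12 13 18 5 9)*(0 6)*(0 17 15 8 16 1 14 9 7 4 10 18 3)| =|(0 6 17 15 8 10 18 5 7 4 12 13 3)(1 14 9 2 16)| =65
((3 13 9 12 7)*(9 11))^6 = ((3 13 11 9 12 7))^6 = (13)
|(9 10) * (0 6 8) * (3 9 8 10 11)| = |(0 6 10 8)(3 9 11)| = 12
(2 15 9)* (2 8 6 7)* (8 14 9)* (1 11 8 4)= (1 11 8 6 7 2 15 4)(9 14)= [0, 11, 15, 3, 1, 5, 7, 2, 6, 14, 10, 8, 12, 13, 9, 4]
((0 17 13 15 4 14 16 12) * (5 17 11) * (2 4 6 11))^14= ((0 2 4 14 16 12)(5 17 13 15 6 11))^14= (0 4 16)(2 14 12)(5 13 6)(11 17 15)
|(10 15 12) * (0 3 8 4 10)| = |(0 3 8 4 10 15 12)| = 7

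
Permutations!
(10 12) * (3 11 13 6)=(3 11 13 6)(10 12)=[0, 1, 2, 11, 4, 5, 3, 7, 8, 9, 12, 13, 10, 6]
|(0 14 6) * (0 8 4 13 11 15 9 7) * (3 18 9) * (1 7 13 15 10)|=14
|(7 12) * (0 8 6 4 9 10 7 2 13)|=10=|(0 8 6 4 9 10 7 12 2 13)|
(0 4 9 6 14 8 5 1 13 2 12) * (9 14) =(0 4 14 8 5 1 13 2 12)(6 9) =[4, 13, 12, 3, 14, 1, 9, 7, 5, 6, 10, 11, 0, 2, 8]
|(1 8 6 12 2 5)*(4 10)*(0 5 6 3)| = 30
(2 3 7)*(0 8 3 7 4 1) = (0 8 3 4 1)(2 7) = [8, 0, 7, 4, 1, 5, 6, 2, 3]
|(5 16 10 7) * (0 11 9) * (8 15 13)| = 12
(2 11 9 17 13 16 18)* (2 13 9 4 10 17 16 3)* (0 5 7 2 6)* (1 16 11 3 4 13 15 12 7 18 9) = (0 5 18 15 12 7 2 3 6)(1 16 9 11 13 4 10 17) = [5, 16, 3, 6, 10, 18, 0, 2, 8, 11, 17, 13, 7, 4, 14, 12, 9, 1, 15]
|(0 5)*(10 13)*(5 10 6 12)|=|(0 10 13 6 12 5)|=6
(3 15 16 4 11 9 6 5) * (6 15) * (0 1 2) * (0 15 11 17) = [1, 2, 15, 6, 17, 3, 5, 7, 8, 11, 10, 9, 12, 13, 14, 16, 4, 0] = (0 1 2 15 16 4 17)(3 6 5)(9 11)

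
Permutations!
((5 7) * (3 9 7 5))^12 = ((3 9 7))^12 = (9)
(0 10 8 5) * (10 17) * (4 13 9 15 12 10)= (0 17 4 13 9 15 12 10 8 5)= [17, 1, 2, 3, 13, 0, 6, 7, 5, 15, 8, 11, 10, 9, 14, 12, 16, 4]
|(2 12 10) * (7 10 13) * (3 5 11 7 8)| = 9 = |(2 12 13 8 3 5 11 7 10)|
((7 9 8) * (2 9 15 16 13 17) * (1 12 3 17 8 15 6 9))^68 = (1 17 12 2 3)(6 8 16 9 7 13 15)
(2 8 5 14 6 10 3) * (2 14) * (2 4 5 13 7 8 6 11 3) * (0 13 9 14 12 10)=[13, 1, 6, 12, 5, 4, 0, 8, 9, 14, 2, 3, 10, 7, 11]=(0 13 7 8 9 14 11 3 12 10 2 6)(4 5)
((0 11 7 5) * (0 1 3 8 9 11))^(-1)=((1 3 8 9 11 7 5))^(-1)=(1 5 7 11 9 8 3)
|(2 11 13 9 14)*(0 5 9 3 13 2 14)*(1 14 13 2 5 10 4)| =|(0 10 4 1 14 13 3 2 11 5 9)| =11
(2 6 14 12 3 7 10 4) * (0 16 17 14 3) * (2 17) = (0 16 2 6 3 7 10 4 17 14 12) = [16, 1, 6, 7, 17, 5, 3, 10, 8, 9, 4, 11, 0, 13, 12, 15, 2, 14]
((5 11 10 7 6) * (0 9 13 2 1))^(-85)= ((0 9 13 2 1)(5 11 10 7 6))^(-85)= (13)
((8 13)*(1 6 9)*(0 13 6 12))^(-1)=((0 13 8 6 9 1 12))^(-1)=(0 12 1 9 6 8 13)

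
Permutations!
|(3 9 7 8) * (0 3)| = |(0 3 9 7 8)| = 5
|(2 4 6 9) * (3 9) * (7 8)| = |(2 4 6 3 9)(7 8)| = 10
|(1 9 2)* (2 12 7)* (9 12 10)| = 4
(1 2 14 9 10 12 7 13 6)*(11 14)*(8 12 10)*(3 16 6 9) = (1 2 11 14 3 16 6)(7 13 9 8 12) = [0, 2, 11, 16, 4, 5, 1, 13, 12, 8, 10, 14, 7, 9, 3, 15, 6]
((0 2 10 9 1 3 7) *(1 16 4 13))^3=((0 2 10 9 16 4 13 1 3 7))^3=(0 9 13 7 10 4 3 2 16 1)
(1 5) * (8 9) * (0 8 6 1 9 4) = [8, 5, 2, 3, 0, 9, 1, 7, 4, 6] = (0 8 4)(1 5 9 6)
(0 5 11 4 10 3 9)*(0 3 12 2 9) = [5, 1, 9, 0, 10, 11, 6, 7, 8, 3, 12, 4, 2] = (0 5 11 4 10 12 2 9 3)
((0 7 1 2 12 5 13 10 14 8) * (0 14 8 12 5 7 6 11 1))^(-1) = (0 7 12 14 8 10 13 5 2 1 11 6)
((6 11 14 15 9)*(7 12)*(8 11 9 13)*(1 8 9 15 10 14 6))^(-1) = ((1 8 11 6 15 13 9)(7 12)(10 14))^(-1) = (1 9 13 15 6 11 8)(7 12)(10 14)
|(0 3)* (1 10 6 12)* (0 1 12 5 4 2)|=|(12)(0 3 1 10 6 5 4 2)|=8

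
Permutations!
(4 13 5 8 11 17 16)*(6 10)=(4 13 5 8 11 17 16)(6 10)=[0, 1, 2, 3, 13, 8, 10, 7, 11, 9, 6, 17, 12, 5, 14, 15, 4, 16]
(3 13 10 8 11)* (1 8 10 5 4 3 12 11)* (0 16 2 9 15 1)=[16, 8, 9, 13, 3, 4, 6, 7, 0, 15, 10, 12, 11, 5, 14, 1, 2]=(0 16 2 9 15 1 8)(3 13 5 4)(11 12)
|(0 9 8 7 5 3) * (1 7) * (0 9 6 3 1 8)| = 12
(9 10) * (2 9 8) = (2 9 10 8) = [0, 1, 9, 3, 4, 5, 6, 7, 2, 10, 8]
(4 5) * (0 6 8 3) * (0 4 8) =(0 6)(3 4 5 8) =[6, 1, 2, 4, 5, 8, 0, 7, 3]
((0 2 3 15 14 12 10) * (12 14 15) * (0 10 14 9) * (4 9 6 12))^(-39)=((15)(0 2 3 4 9)(6 12 14))^(-39)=(15)(0 2 3 4 9)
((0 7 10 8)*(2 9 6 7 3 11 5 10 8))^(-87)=((0 3 11 5 10 2 9 6 7 8))^(-87)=(0 5 9 8 11 2 7 3 10 6)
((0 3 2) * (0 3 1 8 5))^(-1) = ((0 1 8 5)(2 3))^(-1) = (0 5 8 1)(2 3)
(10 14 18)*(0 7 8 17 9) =(0 7 8 17 9)(10 14 18) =[7, 1, 2, 3, 4, 5, 6, 8, 17, 0, 14, 11, 12, 13, 18, 15, 16, 9, 10]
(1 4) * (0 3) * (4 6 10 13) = (0 3)(1 6 10 13 4) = [3, 6, 2, 0, 1, 5, 10, 7, 8, 9, 13, 11, 12, 4]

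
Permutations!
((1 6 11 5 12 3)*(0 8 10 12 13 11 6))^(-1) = (0 1 3 12 10 8)(5 11 13)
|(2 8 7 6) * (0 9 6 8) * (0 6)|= 2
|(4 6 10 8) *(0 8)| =5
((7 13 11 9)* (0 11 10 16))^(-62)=((0 11 9 7 13 10 16))^(-62)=(0 11 9 7 13 10 16)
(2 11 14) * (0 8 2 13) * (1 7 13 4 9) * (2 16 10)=(0 8 16 10 2 11 14 4 9 1 7 13)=[8, 7, 11, 3, 9, 5, 6, 13, 16, 1, 2, 14, 12, 0, 4, 15, 10]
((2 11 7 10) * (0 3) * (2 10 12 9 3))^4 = (0 12 2 9 11 3 7)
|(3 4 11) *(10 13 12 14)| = 12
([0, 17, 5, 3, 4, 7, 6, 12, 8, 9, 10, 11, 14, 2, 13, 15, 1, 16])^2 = (1 16 17)(2 7 14)(5 12 13)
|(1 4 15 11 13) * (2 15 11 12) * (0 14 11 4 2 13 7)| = 20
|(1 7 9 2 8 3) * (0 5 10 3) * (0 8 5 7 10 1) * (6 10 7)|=|(0 6 10 3)(1 7 9 2 5)|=20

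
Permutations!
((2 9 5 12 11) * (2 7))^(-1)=(2 7 11 12 5 9)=((2 9 5 12 11 7))^(-1)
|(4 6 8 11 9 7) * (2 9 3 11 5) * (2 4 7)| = 4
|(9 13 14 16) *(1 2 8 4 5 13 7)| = 10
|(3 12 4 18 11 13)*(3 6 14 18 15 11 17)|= 10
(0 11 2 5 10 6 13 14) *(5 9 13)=(0 11 2 9 13 14)(5 10 6)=[11, 1, 9, 3, 4, 10, 5, 7, 8, 13, 6, 2, 12, 14, 0]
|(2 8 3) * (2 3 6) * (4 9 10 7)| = |(2 8 6)(4 9 10 7)| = 12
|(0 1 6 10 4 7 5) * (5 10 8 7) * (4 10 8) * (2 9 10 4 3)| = 18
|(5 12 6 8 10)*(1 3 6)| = 7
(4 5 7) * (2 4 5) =(2 4)(5 7) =[0, 1, 4, 3, 2, 7, 6, 5]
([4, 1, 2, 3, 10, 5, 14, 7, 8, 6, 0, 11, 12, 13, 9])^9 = [0, 1, 2, 3, 4, 5, 6, 7, 8, 9, 10, 11, 12, 13, 14]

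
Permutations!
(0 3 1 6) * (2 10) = (0 3 1 6)(2 10) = [3, 6, 10, 1, 4, 5, 0, 7, 8, 9, 2]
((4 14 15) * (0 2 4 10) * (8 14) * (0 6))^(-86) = ((0 2 4 8 14 15 10 6))^(-86) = (0 4 14 10)(2 8 15 6)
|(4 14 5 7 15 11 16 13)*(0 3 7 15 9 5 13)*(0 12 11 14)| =9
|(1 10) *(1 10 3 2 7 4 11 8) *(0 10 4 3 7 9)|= 10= |(0 10 4 11 8 1 7 3 2 9)|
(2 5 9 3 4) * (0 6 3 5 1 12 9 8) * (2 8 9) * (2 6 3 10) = (0 3 4 8)(1 12 6 10 2)(5 9) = [3, 12, 1, 4, 8, 9, 10, 7, 0, 5, 2, 11, 6]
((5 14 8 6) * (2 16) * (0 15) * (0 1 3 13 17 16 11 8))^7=(0 2 15 11 1 8 3 6 13 5 17 14 16)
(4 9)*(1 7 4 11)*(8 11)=(1 7 4 9 8 11)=[0, 7, 2, 3, 9, 5, 6, 4, 11, 8, 10, 1]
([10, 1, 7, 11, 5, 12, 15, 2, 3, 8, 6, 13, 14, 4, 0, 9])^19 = [3, 1, 7, 14, 6, 15, 13, 2, 12, 5, 11, 0, 9, 10, 8, 4]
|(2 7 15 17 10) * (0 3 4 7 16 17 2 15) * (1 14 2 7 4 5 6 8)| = |(0 3 5 6 8 1 14 2 16 17 10 15 7)| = 13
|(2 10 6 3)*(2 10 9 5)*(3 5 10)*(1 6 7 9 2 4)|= 12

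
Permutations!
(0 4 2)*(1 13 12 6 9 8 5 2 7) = (0 4 7 1 13 12 6 9 8 5 2) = [4, 13, 0, 3, 7, 2, 9, 1, 5, 8, 10, 11, 6, 12]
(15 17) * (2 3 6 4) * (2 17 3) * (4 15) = (3 6 15)(4 17) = [0, 1, 2, 6, 17, 5, 15, 7, 8, 9, 10, 11, 12, 13, 14, 3, 16, 4]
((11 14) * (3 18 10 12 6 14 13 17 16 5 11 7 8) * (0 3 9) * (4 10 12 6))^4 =(0 4 7 3 10 8 18 6 9 12 14)(5 16 17 13 11) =((0 3 18 12 4 10 6 14 7 8 9)(5 11 13 17 16))^4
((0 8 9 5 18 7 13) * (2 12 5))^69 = (0 18 2)(5 9 13)(7 12 8)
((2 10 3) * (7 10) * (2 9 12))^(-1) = (2 12 9 3 10 7)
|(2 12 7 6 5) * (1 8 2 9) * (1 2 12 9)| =6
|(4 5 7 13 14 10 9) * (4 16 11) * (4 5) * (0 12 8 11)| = 11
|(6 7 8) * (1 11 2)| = 3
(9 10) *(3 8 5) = (3 8 5)(9 10) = [0, 1, 2, 8, 4, 3, 6, 7, 5, 10, 9]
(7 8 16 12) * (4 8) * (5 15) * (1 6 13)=(1 6 13)(4 8 16 12 7)(5 15)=[0, 6, 2, 3, 8, 15, 13, 4, 16, 9, 10, 11, 7, 1, 14, 5, 12]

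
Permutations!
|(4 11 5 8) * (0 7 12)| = 12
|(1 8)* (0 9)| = |(0 9)(1 8)| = 2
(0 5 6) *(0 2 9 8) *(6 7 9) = (0 5 7 9 8)(2 6) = [5, 1, 6, 3, 4, 7, 2, 9, 0, 8]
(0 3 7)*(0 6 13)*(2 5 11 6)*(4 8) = (0 3 7 2 5 11 6 13)(4 8) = [3, 1, 5, 7, 8, 11, 13, 2, 4, 9, 10, 6, 12, 0]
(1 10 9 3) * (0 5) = (0 5)(1 10 9 3) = [5, 10, 2, 1, 4, 0, 6, 7, 8, 3, 9]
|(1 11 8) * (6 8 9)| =5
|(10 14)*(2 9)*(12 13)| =2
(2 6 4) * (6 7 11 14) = [0, 1, 7, 3, 2, 5, 4, 11, 8, 9, 10, 14, 12, 13, 6] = (2 7 11 14 6 4)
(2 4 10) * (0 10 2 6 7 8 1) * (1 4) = [10, 0, 1, 3, 2, 5, 7, 8, 4, 9, 6] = (0 10 6 7 8 4 2 1)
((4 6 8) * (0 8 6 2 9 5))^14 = (0 4 9)(2 5 8)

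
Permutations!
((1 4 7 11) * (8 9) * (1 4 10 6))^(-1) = ((1 10 6)(4 7 11)(8 9))^(-1) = (1 6 10)(4 11 7)(8 9)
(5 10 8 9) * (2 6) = (2 6)(5 10 8 9) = [0, 1, 6, 3, 4, 10, 2, 7, 9, 5, 8]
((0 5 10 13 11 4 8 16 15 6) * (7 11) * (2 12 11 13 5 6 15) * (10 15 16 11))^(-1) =(0 6)(2 16 15 5 10 12)(4 11 8)(7 13)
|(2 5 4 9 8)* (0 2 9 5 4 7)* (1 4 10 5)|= 10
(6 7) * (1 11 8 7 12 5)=[0, 11, 2, 3, 4, 1, 12, 6, 7, 9, 10, 8, 5]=(1 11 8 7 6 12 5)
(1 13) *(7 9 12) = [0, 13, 2, 3, 4, 5, 6, 9, 8, 12, 10, 11, 7, 1] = (1 13)(7 9 12)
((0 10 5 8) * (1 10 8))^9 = ((0 8)(1 10 5))^9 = (10)(0 8)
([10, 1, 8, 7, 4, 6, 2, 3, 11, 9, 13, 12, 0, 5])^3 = [5, 1, 12, 7, 4, 8, 11, 3, 0, 9, 6, 10, 13, 2]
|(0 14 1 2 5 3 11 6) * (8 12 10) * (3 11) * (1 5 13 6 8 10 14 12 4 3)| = |(0 12 14 5 11 8 4 3 1 2 13 6)| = 12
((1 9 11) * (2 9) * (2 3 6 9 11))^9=(1 9)(2 3)(6 11)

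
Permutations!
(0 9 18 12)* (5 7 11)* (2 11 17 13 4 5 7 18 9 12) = [12, 1, 11, 3, 5, 18, 6, 17, 8, 9, 10, 7, 0, 4, 14, 15, 16, 13, 2] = (0 12)(2 11 7 17 13 4 5 18)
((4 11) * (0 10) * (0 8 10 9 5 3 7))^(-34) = (11)(0 9 5 3 7)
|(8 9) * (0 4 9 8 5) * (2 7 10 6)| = |(0 4 9 5)(2 7 10 6)| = 4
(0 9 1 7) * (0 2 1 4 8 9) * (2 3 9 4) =(1 7 3 9 2)(4 8) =[0, 7, 1, 9, 8, 5, 6, 3, 4, 2]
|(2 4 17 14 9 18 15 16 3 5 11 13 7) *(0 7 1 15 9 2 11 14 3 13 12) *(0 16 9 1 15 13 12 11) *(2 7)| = |(0 2 4 17 3 5 14 7)(1 13 15 9 18)(12 16)| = 40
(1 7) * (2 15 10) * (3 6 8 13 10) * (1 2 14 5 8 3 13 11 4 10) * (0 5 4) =(0 5 8 11)(1 7 2 15 13)(3 6)(4 10 14) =[5, 7, 15, 6, 10, 8, 3, 2, 11, 9, 14, 0, 12, 1, 4, 13]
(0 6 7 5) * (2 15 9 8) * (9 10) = (0 6 7 5)(2 15 10 9 8) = [6, 1, 15, 3, 4, 0, 7, 5, 2, 8, 9, 11, 12, 13, 14, 10]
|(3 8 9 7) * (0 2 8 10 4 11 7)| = |(0 2 8 9)(3 10 4 11 7)| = 20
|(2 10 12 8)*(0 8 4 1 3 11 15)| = |(0 8 2 10 12 4 1 3 11 15)| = 10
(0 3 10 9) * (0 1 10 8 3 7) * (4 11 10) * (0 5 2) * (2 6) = (0 7 5 6 2)(1 4 11 10 9)(3 8) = [7, 4, 0, 8, 11, 6, 2, 5, 3, 1, 9, 10]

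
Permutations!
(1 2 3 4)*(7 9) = (1 2 3 4)(7 9) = [0, 2, 3, 4, 1, 5, 6, 9, 8, 7]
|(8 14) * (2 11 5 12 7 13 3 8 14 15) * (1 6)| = |(1 6)(2 11 5 12 7 13 3 8 15)| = 18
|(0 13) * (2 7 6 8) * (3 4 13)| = |(0 3 4 13)(2 7 6 8)| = 4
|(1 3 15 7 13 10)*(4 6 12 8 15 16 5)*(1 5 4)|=12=|(1 3 16 4 6 12 8 15 7 13 10 5)|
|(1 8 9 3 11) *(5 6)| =|(1 8 9 3 11)(5 6)| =10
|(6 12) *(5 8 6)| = |(5 8 6 12)| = 4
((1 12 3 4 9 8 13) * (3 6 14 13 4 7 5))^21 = (1 12 6 14 13) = ((1 12 6 14 13)(3 7 5)(4 9 8))^21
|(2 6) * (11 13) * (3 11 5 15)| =|(2 6)(3 11 13 5 15)| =10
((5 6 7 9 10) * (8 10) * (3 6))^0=(10)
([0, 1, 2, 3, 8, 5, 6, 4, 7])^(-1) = [0, 1, 2, 3, 7, 5, 6, 8, 4]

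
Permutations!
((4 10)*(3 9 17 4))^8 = (3 4 9 10 17)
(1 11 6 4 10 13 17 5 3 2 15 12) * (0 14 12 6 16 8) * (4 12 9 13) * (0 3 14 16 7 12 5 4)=(0 16 8 3 2 15 6 5 14 9 13 17 4 10)(1 11 7 12)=[16, 11, 15, 2, 10, 14, 5, 12, 3, 13, 0, 7, 1, 17, 9, 6, 8, 4]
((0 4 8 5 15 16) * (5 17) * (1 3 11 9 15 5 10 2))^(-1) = ((0 4 8 17 10 2 1 3 11 9 15 16))^(-1) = (0 16 15 9 11 3 1 2 10 17 8 4)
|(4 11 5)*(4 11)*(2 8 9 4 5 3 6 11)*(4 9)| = 12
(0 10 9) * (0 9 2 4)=(0 10 2 4)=[10, 1, 4, 3, 0, 5, 6, 7, 8, 9, 2]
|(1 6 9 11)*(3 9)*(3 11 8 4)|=12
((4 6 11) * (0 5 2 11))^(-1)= (0 6 4 11 2 5)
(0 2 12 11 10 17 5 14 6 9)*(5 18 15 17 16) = (0 2 12 11 10 16 5 14 6 9)(15 17 18) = [2, 1, 12, 3, 4, 14, 9, 7, 8, 0, 16, 10, 11, 13, 6, 17, 5, 18, 15]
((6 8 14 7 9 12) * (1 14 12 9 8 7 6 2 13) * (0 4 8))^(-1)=((0 4 8 12 2 13 1 14 6 7))^(-1)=(0 7 6 14 1 13 2 12 8 4)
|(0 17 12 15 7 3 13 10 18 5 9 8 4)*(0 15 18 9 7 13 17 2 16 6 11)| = 30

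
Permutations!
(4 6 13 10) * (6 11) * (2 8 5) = (2 8 5)(4 11 6 13 10) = [0, 1, 8, 3, 11, 2, 13, 7, 5, 9, 4, 6, 12, 10]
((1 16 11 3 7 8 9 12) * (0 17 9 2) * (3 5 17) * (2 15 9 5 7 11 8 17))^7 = ((0 3 11 7 17 5 2)(1 16 8 15 9 12))^7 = (17)(1 16 8 15 9 12)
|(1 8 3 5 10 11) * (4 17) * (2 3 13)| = 8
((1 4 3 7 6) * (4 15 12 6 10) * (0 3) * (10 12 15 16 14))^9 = (0 4 10 14 16 1 6 12 7 3)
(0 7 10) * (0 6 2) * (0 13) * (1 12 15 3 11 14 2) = (0 7 10 6 1 12 15 3 11 14 2 13) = [7, 12, 13, 11, 4, 5, 1, 10, 8, 9, 6, 14, 15, 0, 2, 3]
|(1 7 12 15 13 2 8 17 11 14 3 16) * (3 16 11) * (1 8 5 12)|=30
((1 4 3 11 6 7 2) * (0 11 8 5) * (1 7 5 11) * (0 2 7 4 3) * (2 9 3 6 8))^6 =((0 1 6 5 9 3 2 4)(8 11))^6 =(11)(0 2 9 6)(1 4 3 5)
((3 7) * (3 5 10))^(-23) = ((3 7 5 10))^(-23) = (3 7 5 10)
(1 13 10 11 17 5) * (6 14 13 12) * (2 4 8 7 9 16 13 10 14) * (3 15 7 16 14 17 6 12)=(1 3 15 7 9 14 10 11 6 2 4 8 16 13 17 5)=[0, 3, 4, 15, 8, 1, 2, 9, 16, 14, 11, 6, 12, 17, 10, 7, 13, 5]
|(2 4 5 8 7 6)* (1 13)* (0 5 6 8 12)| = 6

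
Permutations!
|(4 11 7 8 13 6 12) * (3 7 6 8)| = 4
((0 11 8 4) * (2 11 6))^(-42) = (11)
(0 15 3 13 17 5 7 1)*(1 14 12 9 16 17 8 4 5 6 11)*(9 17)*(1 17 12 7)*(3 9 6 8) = (0 15 9 16 6 11 17 8 4 5 1)(3 13)(7 14) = [15, 0, 2, 13, 5, 1, 11, 14, 4, 16, 10, 17, 12, 3, 7, 9, 6, 8]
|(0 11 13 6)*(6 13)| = |(13)(0 11 6)| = 3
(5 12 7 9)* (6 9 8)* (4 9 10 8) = (4 9 5 12 7)(6 10 8) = [0, 1, 2, 3, 9, 12, 10, 4, 6, 5, 8, 11, 7]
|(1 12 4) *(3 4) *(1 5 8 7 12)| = |(3 4 5 8 7 12)| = 6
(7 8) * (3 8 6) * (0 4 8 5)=(0 4 8 7 6 3 5)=[4, 1, 2, 5, 8, 0, 3, 6, 7]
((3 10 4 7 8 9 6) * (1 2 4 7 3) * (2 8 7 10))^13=(10)(1 8 9 6)(2 4 3)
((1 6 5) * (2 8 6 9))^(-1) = ((1 9 2 8 6 5))^(-1) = (1 5 6 8 2 9)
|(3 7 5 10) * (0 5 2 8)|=7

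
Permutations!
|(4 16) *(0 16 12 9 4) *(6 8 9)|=10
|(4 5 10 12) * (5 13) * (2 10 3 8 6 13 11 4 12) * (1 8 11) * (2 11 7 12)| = 12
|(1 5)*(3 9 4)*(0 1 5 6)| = |(0 1 6)(3 9 4)| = 3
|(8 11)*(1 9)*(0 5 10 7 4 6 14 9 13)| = 10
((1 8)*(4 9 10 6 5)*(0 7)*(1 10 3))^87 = (0 7)(1 3 9 4 5 6 10 8)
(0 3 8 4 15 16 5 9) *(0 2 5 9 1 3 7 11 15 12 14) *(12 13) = [7, 3, 5, 8, 13, 1, 6, 11, 4, 2, 10, 15, 14, 12, 0, 16, 9] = (0 7 11 15 16 9 2 5 1 3 8 4 13 12 14)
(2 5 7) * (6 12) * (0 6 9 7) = (0 6 12 9 7 2 5) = [6, 1, 5, 3, 4, 0, 12, 2, 8, 7, 10, 11, 9]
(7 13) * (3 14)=(3 14)(7 13)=[0, 1, 2, 14, 4, 5, 6, 13, 8, 9, 10, 11, 12, 7, 3]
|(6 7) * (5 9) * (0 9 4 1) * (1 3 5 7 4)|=|(0 9 7 6 4 3 5 1)|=8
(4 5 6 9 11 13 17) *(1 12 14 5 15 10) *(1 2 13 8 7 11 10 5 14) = (1 12)(2 13 17 4 15 5 6 9 10)(7 11 8) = [0, 12, 13, 3, 15, 6, 9, 11, 7, 10, 2, 8, 1, 17, 14, 5, 16, 4]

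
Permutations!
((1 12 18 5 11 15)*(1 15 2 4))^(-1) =((1 12 18 5 11 2 4))^(-1) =(1 4 2 11 5 18 12)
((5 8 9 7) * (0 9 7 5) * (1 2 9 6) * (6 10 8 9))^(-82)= ((0 10 8 7)(1 2 6)(5 9))^(-82)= (0 8)(1 6 2)(7 10)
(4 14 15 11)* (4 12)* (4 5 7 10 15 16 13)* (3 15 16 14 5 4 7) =(3 15 11 12 4 5)(7 10 16 13) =[0, 1, 2, 15, 5, 3, 6, 10, 8, 9, 16, 12, 4, 7, 14, 11, 13]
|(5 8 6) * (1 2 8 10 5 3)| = 10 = |(1 2 8 6 3)(5 10)|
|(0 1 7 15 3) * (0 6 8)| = 7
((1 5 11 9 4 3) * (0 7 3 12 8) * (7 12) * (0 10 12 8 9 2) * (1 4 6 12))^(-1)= (0 2 11 5 1 10 8)(3 7 4)(6 9 12)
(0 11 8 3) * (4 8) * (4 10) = (0 11 10 4 8 3) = [11, 1, 2, 0, 8, 5, 6, 7, 3, 9, 4, 10]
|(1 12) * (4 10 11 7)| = |(1 12)(4 10 11 7)| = 4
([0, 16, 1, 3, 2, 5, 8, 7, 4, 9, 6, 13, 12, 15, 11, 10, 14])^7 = (1 6 11 2 10 14 4 15 16 8 13)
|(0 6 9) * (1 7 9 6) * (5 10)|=|(0 1 7 9)(5 10)|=4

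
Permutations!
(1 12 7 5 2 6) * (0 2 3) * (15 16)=(0 2 6 1 12 7 5 3)(15 16)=[2, 12, 6, 0, 4, 3, 1, 5, 8, 9, 10, 11, 7, 13, 14, 16, 15]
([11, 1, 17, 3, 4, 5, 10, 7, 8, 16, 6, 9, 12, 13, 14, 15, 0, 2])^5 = (0 11 9 16)(2 17)(6 10)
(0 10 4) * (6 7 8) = [10, 1, 2, 3, 0, 5, 7, 8, 6, 9, 4] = (0 10 4)(6 7 8)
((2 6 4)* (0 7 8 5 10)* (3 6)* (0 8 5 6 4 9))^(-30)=(0 6 10 7 9 8 5)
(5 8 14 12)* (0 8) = (0 8 14 12 5) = [8, 1, 2, 3, 4, 0, 6, 7, 14, 9, 10, 11, 5, 13, 12]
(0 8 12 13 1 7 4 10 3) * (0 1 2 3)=[8, 7, 3, 1, 10, 5, 6, 4, 12, 9, 0, 11, 13, 2]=(0 8 12 13 2 3 1 7 4 10)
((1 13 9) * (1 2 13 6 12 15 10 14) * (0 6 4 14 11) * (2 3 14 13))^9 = (0 15)(1 9)(3 4)(6 10)(11 12)(13 14)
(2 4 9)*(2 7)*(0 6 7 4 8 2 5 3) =[6, 1, 8, 0, 9, 3, 7, 5, 2, 4] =(0 6 7 5 3)(2 8)(4 9)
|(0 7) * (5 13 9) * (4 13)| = 4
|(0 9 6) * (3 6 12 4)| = |(0 9 12 4 3 6)| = 6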